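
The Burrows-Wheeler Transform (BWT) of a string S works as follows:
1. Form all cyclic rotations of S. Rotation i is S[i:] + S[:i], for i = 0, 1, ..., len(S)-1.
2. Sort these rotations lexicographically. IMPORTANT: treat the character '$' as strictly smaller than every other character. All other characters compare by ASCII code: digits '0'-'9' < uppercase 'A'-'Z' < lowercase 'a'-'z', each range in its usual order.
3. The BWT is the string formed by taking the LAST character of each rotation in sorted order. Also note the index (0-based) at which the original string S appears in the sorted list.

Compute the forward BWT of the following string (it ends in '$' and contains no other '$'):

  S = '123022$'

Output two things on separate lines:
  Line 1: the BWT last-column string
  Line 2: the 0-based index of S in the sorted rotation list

All 7 rotations (rotation i = S[i:]+S[:i]):
  rot[0] = 123022$
  rot[1] = 23022$1
  rot[2] = 3022$12
  rot[3] = 022$123
  rot[4] = 22$1230
  rot[5] = 2$12302
  rot[6] = $123022
Sorted (with $ < everything):
  sorted[0] = $123022  (last char: '2')
  sorted[1] = 022$123  (last char: '3')
  sorted[2] = 123022$  (last char: '$')
  sorted[3] = 2$12302  (last char: '2')
  sorted[4] = 22$1230  (last char: '0')
  sorted[5] = 23022$1  (last char: '1')
  sorted[6] = 3022$12  (last char: '2')
Last column: 23$2012
Original string S is at sorted index 2

Answer: 23$2012
2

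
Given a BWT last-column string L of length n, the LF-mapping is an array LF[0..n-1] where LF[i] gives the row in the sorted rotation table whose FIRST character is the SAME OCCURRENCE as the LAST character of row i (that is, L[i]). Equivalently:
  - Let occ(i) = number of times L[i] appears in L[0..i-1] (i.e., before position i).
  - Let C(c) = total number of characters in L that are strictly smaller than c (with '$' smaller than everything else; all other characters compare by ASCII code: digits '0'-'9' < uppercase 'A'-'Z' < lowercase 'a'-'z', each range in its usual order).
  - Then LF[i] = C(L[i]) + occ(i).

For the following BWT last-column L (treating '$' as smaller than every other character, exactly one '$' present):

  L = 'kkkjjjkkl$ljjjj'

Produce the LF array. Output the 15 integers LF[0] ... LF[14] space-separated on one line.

Char counts: '$':1, 'j':7, 'k':5, 'l':2
C (first-col start): C('$')=0, C('j')=1, C('k')=8, C('l')=13
L[0]='k': occ=0, LF[0]=C('k')+0=8+0=8
L[1]='k': occ=1, LF[1]=C('k')+1=8+1=9
L[2]='k': occ=2, LF[2]=C('k')+2=8+2=10
L[3]='j': occ=0, LF[3]=C('j')+0=1+0=1
L[4]='j': occ=1, LF[4]=C('j')+1=1+1=2
L[5]='j': occ=2, LF[5]=C('j')+2=1+2=3
L[6]='k': occ=3, LF[6]=C('k')+3=8+3=11
L[7]='k': occ=4, LF[7]=C('k')+4=8+4=12
L[8]='l': occ=0, LF[8]=C('l')+0=13+0=13
L[9]='$': occ=0, LF[9]=C('$')+0=0+0=0
L[10]='l': occ=1, LF[10]=C('l')+1=13+1=14
L[11]='j': occ=3, LF[11]=C('j')+3=1+3=4
L[12]='j': occ=4, LF[12]=C('j')+4=1+4=5
L[13]='j': occ=5, LF[13]=C('j')+5=1+5=6
L[14]='j': occ=6, LF[14]=C('j')+6=1+6=7

Answer: 8 9 10 1 2 3 11 12 13 0 14 4 5 6 7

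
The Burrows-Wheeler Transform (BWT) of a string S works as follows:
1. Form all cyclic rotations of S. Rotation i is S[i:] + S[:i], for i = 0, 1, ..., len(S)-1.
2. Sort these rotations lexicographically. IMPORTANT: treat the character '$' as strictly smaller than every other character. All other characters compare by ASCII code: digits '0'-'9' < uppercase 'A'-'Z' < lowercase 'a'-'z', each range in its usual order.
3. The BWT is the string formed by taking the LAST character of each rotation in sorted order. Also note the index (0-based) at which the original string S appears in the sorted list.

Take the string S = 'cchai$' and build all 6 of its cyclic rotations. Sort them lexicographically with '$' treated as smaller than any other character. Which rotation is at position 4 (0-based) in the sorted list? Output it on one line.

All 6 rotations (rotation i = S[i:]+S[:i]):
  rot[0] = cchai$
  rot[1] = chai$c
  rot[2] = hai$cc
  rot[3] = ai$cch
  rot[4] = i$ccha
  rot[5] = $cchai
Sorted (with $ < everything):
  sorted[0] = $cchai
  sorted[1] = ai$cch
  sorted[2] = cchai$
  sorted[3] = chai$c
  sorted[4] = hai$cc
  sorted[5] = i$ccha
sorted[4] = hai$cc

Answer: hai$cc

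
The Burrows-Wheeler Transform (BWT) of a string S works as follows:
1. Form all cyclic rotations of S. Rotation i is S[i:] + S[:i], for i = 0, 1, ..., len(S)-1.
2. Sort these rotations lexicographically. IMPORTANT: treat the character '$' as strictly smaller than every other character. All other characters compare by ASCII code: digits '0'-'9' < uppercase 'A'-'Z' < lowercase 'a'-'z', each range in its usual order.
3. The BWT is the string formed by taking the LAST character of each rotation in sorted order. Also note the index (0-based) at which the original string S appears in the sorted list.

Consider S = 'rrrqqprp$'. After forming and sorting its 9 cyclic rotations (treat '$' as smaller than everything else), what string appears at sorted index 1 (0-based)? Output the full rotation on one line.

All 9 rotations (rotation i = S[i:]+S[:i]):
  rot[0] = rrrqqprp$
  rot[1] = rrqqprp$r
  rot[2] = rqqprp$rr
  rot[3] = qqprp$rrr
  rot[4] = qprp$rrrq
  rot[5] = prp$rrrqq
  rot[6] = rp$rrrqqp
  rot[7] = p$rrrqqpr
  rot[8] = $rrrqqprp
Sorted (with $ < everything):
  sorted[0] = $rrrqqprp
  sorted[1] = p$rrrqqpr
  sorted[2] = prp$rrrqq
  sorted[3] = qprp$rrrq
  sorted[4] = qqprp$rrr
  sorted[5] = rp$rrrqqp
  sorted[6] = rqqprp$rr
  sorted[7] = rrqqprp$r
  sorted[8] = rrrqqprp$
sorted[1] = p$rrrqqpr

Answer: p$rrrqqpr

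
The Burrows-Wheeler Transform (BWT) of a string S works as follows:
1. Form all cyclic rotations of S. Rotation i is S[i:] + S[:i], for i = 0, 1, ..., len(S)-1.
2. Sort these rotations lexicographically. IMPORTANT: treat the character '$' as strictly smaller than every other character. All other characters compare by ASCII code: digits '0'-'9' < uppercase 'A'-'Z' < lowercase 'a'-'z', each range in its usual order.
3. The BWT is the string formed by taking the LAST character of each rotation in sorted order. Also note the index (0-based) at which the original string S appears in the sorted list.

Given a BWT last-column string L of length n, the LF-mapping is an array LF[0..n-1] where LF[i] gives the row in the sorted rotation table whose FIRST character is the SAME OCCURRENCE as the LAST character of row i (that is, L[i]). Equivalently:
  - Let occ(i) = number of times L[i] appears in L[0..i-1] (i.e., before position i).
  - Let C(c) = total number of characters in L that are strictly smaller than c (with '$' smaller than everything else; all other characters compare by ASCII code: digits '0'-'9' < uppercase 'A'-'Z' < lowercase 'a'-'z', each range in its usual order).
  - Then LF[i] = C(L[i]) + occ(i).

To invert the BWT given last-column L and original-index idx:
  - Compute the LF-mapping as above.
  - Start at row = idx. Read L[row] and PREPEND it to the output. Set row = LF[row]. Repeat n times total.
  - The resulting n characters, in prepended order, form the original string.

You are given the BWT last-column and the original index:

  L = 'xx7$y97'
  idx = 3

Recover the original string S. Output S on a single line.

Answer: 9x77yx$

Derivation:
LF mapping: 4 5 1 0 6 3 2
Walk LF starting at row 3, prepending L[row]:
  step 1: row=3, L[3]='$', prepend. Next row=LF[3]=0
  step 2: row=0, L[0]='x', prepend. Next row=LF[0]=4
  step 3: row=4, L[4]='y', prepend. Next row=LF[4]=6
  step 4: row=6, L[6]='7', prepend. Next row=LF[6]=2
  step 5: row=2, L[2]='7', prepend. Next row=LF[2]=1
  step 6: row=1, L[1]='x', prepend. Next row=LF[1]=5
  step 7: row=5, L[5]='9', prepend. Next row=LF[5]=3
Reversed output: 9x77yx$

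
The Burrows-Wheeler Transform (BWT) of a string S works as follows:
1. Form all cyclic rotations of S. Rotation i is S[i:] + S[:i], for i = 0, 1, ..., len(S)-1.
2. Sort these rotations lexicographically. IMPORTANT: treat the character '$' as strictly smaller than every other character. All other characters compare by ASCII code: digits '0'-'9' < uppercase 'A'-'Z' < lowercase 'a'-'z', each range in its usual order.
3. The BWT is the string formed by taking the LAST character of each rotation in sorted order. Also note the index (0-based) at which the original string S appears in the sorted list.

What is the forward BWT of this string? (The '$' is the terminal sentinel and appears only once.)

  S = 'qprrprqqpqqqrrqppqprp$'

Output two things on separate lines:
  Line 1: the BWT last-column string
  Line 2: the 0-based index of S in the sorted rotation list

All 22 rotations (rotation i = S[i:]+S[:i]):
  rot[0] = qprrprqqpqqqrrqppqprp$
  rot[1] = prrprqqpqqqrrqppqprp$q
  rot[2] = rrprqqpqqqrrqppqprp$qp
  rot[3] = rprqqpqqqrrqppqprp$qpr
  rot[4] = prqqpqqqrrqppqprp$qprr
  rot[5] = rqqpqqqrrqppqprp$qprrp
  rot[6] = qqpqqqrrqppqprp$qprrpr
  rot[7] = qpqqqrrqppqprp$qprrprq
  rot[8] = pqqqrrqppqprp$qprrprqq
  rot[9] = qqqrrqppqprp$qprrprqqp
  rot[10] = qqrrqppqprp$qprrprqqpq
  rot[11] = qrrqppqprp$qprrprqqpqq
  rot[12] = rrqppqprp$qprrprqqpqqq
  rot[13] = rqppqprp$qprrprqqpqqqr
  rot[14] = qppqprp$qprrprqqpqqqrr
  rot[15] = ppqprp$qprrprqqpqqqrrq
  rot[16] = pqprp$qprrprqqpqqqrrqp
  rot[17] = qprp$qprrprqqpqqqrrqpp
  rot[18] = prp$qprrprqqpqqqrrqppq
  rot[19] = rp$qprrprqqpqqqrrqppqp
  rot[20] = p$qprrprqqpqqqrrqppqpr
  rot[21] = $qprrprqqpqqqrrqppqprp
Sorted (with $ < everything):
  sorted[0] = $qprrprqqpqqqrrqppqprp  (last char: 'p')
  sorted[1] = p$qprrprqqpqqqrrqppqpr  (last char: 'r')
  sorted[2] = ppqprp$qprrprqqpqqqrrq  (last char: 'q')
  sorted[3] = pqprp$qprrprqqpqqqrrqp  (last char: 'p')
  sorted[4] = pqqqrrqppqprp$qprrprqq  (last char: 'q')
  sorted[5] = prp$qprrprqqpqqqrrqppq  (last char: 'q')
  sorted[6] = prqqpqqqrrqppqprp$qprr  (last char: 'r')
  sorted[7] = prrprqqpqqqrrqppqprp$q  (last char: 'q')
  sorted[8] = qppqprp$qprrprqqpqqqrr  (last char: 'r')
  sorted[9] = qpqqqrrqppqprp$qprrprq  (last char: 'q')
  sorted[10] = qprp$qprrprqqpqqqrrqpp  (last char: 'p')
  sorted[11] = qprrprqqpqqqrrqppqprp$  (last char: '$')
  sorted[12] = qqpqqqrrqppqprp$qprrpr  (last char: 'r')
  sorted[13] = qqqrrqppqprp$qprrprqqp  (last char: 'p')
  sorted[14] = qqrrqppqprp$qprrprqqpq  (last char: 'q')
  sorted[15] = qrrqppqprp$qprrprqqpqq  (last char: 'q')
  sorted[16] = rp$qprrprqqpqqqrrqppqp  (last char: 'p')
  sorted[17] = rprqqpqqqrrqppqprp$qpr  (last char: 'r')
  sorted[18] = rqppqprp$qprrprqqpqqqr  (last char: 'r')
  sorted[19] = rqqpqqqrrqppqprp$qprrp  (last char: 'p')
  sorted[20] = rrprqqpqqqrrqppqprp$qp  (last char: 'p')
  sorted[21] = rrqppqprp$qprrprqqpqqq  (last char: 'q')
Last column: prqpqqrqrqp$rpqqprrppq
Original string S is at sorted index 11

Answer: prqpqqrqrqp$rpqqprrppq
11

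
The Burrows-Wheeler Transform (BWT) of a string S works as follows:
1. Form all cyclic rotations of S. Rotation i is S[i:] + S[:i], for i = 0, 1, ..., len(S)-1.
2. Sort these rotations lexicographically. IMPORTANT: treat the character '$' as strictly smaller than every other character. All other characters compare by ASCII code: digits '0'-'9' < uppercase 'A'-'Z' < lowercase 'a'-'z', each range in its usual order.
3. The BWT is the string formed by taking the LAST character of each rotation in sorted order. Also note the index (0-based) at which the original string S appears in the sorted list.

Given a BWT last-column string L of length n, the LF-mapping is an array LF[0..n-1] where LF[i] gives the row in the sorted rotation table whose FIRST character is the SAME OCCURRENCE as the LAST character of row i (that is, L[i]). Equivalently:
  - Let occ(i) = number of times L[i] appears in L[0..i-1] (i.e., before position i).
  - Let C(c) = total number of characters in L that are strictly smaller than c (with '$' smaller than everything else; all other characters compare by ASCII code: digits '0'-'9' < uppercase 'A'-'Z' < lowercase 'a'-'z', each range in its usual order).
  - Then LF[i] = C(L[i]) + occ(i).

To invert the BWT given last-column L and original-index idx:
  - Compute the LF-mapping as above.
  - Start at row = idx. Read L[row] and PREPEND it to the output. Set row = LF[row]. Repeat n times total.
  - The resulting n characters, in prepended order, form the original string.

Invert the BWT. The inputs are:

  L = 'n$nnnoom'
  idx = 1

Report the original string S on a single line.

Answer: moonnnn$

Derivation:
LF mapping: 2 0 3 4 5 6 7 1
Walk LF starting at row 1, prepending L[row]:
  step 1: row=1, L[1]='$', prepend. Next row=LF[1]=0
  step 2: row=0, L[0]='n', prepend. Next row=LF[0]=2
  step 3: row=2, L[2]='n', prepend. Next row=LF[2]=3
  step 4: row=3, L[3]='n', prepend. Next row=LF[3]=4
  step 5: row=4, L[4]='n', prepend. Next row=LF[4]=5
  step 6: row=5, L[5]='o', prepend. Next row=LF[5]=6
  step 7: row=6, L[6]='o', prepend. Next row=LF[6]=7
  step 8: row=7, L[7]='m', prepend. Next row=LF[7]=1
Reversed output: moonnnn$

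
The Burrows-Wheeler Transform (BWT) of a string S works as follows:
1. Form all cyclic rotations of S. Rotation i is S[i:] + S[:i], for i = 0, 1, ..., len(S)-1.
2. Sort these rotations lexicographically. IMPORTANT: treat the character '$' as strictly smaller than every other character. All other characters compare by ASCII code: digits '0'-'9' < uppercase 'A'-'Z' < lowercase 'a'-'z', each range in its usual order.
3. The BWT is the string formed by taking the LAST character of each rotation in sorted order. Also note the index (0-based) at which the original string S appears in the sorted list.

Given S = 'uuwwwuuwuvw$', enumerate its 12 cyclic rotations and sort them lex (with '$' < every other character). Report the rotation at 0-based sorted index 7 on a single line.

All 12 rotations (rotation i = S[i:]+S[:i]):
  rot[0] = uuwwwuuwuvw$
  rot[1] = uwwwuuwuvw$u
  rot[2] = wwwuuwuvw$uu
  rot[3] = wwuuwuvw$uuw
  rot[4] = wuuwuvw$uuww
  rot[5] = uuwuvw$uuwww
  rot[6] = uwuvw$uuwwwu
  rot[7] = wuvw$uuwwwuu
  rot[8] = uvw$uuwwwuuw
  rot[9] = vw$uuwwwuuwu
  rot[10] = w$uuwwwuuwuv
  rot[11] = $uuwwwuuwuvw
Sorted (with $ < everything):
  sorted[0] = $uuwwwuuwuvw
  sorted[1] = uuwuvw$uuwww
  sorted[2] = uuwwwuuwuvw$
  sorted[3] = uvw$uuwwwuuw
  sorted[4] = uwuvw$uuwwwu
  sorted[5] = uwwwuuwuvw$u
  sorted[6] = vw$uuwwwuuwu
  sorted[7] = w$uuwwwuuwuv
  sorted[8] = wuuwuvw$uuww
  sorted[9] = wuvw$uuwwwuu
  sorted[10] = wwuuwuvw$uuw
  sorted[11] = wwwuuwuvw$uu
sorted[7] = w$uuwwwuuwuv

Answer: w$uuwwwuuwuv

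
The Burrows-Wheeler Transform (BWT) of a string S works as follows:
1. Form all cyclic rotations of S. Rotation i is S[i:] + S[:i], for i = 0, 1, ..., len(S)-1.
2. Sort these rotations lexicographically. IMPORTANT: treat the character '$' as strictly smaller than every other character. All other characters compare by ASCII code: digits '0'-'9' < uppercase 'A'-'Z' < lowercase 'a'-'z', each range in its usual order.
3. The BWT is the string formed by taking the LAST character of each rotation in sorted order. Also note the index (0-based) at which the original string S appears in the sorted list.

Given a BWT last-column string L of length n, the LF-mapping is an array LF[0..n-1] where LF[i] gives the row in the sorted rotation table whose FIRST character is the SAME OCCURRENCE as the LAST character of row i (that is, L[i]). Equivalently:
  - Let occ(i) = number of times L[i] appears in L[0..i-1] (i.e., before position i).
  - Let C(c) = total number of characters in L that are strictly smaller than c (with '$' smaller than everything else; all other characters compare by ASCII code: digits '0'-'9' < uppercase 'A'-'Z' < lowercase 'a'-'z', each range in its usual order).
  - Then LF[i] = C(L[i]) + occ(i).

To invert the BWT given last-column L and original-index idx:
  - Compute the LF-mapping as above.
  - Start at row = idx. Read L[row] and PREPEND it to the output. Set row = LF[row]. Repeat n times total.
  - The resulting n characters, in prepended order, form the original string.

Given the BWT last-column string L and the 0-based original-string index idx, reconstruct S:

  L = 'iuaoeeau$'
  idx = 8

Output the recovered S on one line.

Answer: uuaaoeei$

Derivation:
LF mapping: 5 7 1 6 3 4 2 8 0
Walk LF starting at row 8, prepending L[row]:
  step 1: row=8, L[8]='$', prepend. Next row=LF[8]=0
  step 2: row=0, L[0]='i', prepend. Next row=LF[0]=5
  step 3: row=5, L[5]='e', prepend. Next row=LF[5]=4
  step 4: row=4, L[4]='e', prepend. Next row=LF[4]=3
  step 5: row=3, L[3]='o', prepend. Next row=LF[3]=6
  step 6: row=6, L[6]='a', prepend. Next row=LF[6]=2
  step 7: row=2, L[2]='a', prepend. Next row=LF[2]=1
  step 8: row=1, L[1]='u', prepend. Next row=LF[1]=7
  step 9: row=7, L[7]='u', prepend. Next row=LF[7]=8
Reversed output: uuaaoeei$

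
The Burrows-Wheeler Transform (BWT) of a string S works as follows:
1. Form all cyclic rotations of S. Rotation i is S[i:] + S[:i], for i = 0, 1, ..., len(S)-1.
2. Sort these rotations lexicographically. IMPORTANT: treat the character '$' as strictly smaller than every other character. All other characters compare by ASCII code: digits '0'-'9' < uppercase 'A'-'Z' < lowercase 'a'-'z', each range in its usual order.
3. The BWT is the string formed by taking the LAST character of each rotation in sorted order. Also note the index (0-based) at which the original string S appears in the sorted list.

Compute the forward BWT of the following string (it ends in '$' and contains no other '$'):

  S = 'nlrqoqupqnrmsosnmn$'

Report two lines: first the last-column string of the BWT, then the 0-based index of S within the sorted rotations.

All 19 rotations (rotation i = S[i:]+S[:i]):
  rot[0] = nlrqoqupqnrmsosnmn$
  rot[1] = lrqoqupqnrmsosnmn$n
  rot[2] = rqoqupqnrmsosnmn$nl
  rot[3] = qoqupqnrmsosnmn$nlr
  rot[4] = oqupqnrmsosnmn$nlrq
  rot[5] = qupqnrmsosnmn$nlrqo
  rot[6] = upqnrmsosnmn$nlrqoq
  rot[7] = pqnrmsosnmn$nlrqoqu
  rot[8] = qnrmsosnmn$nlrqoqup
  rot[9] = nrmsosnmn$nlrqoqupq
  rot[10] = rmsosnmn$nlrqoqupqn
  rot[11] = msosnmn$nlrqoqupqnr
  rot[12] = sosnmn$nlrqoqupqnrm
  rot[13] = osnmn$nlrqoqupqnrms
  rot[14] = snmn$nlrqoqupqnrmso
  rot[15] = nmn$nlrqoqupqnrmsos
  rot[16] = mn$nlrqoqupqnrmsosn
  rot[17] = n$nlrqoqupqnrmsosnm
  rot[18] = $nlrqoqupqnrmsosnmn
Sorted (with $ < everything):
  sorted[0] = $nlrqoqupqnrmsosnmn  (last char: 'n')
  sorted[1] = lrqoqupqnrmsosnmn$n  (last char: 'n')
  sorted[2] = mn$nlrqoqupqnrmsosn  (last char: 'n')
  sorted[3] = msosnmn$nlrqoqupqnr  (last char: 'r')
  sorted[4] = n$nlrqoqupqnrmsosnm  (last char: 'm')
  sorted[5] = nlrqoqupqnrmsosnmn$  (last char: '$')
  sorted[6] = nmn$nlrqoqupqnrmsos  (last char: 's')
  sorted[7] = nrmsosnmn$nlrqoqupq  (last char: 'q')
  sorted[8] = oqupqnrmsosnmn$nlrq  (last char: 'q')
  sorted[9] = osnmn$nlrqoqupqnrms  (last char: 's')
  sorted[10] = pqnrmsosnmn$nlrqoqu  (last char: 'u')
  sorted[11] = qnrmsosnmn$nlrqoqup  (last char: 'p')
  sorted[12] = qoqupqnrmsosnmn$nlr  (last char: 'r')
  sorted[13] = qupqnrmsosnmn$nlrqo  (last char: 'o')
  sorted[14] = rmsosnmn$nlrqoqupqn  (last char: 'n')
  sorted[15] = rqoqupqnrmsosnmn$nl  (last char: 'l')
  sorted[16] = snmn$nlrqoqupqnrmso  (last char: 'o')
  sorted[17] = sosnmn$nlrqoqupqnrm  (last char: 'm')
  sorted[18] = upqnrmsosnmn$nlrqoq  (last char: 'q')
Last column: nnnrm$sqqsupronlomq
Original string S is at sorted index 5

Answer: nnnrm$sqqsupronlomq
5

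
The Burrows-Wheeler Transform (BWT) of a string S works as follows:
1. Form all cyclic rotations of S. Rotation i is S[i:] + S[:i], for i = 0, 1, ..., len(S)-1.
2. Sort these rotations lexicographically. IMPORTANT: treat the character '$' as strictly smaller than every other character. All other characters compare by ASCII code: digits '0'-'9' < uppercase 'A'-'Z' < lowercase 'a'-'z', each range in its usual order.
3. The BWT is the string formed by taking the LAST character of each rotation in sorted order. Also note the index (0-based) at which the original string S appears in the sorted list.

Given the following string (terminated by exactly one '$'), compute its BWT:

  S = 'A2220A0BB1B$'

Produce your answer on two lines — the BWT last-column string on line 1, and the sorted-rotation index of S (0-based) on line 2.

Answer: B2AB22A0$1B0
8

Derivation:
All 12 rotations (rotation i = S[i:]+S[:i]):
  rot[0] = A2220A0BB1B$
  rot[1] = 2220A0BB1B$A
  rot[2] = 220A0BB1B$A2
  rot[3] = 20A0BB1B$A22
  rot[4] = 0A0BB1B$A222
  rot[5] = A0BB1B$A2220
  rot[6] = 0BB1B$A2220A
  rot[7] = BB1B$A2220A0
  rot[8] = B1B$A2220A0B
  rot[9] = 1B$A2220A0BB
  rot[10] = B$A2220A0BB1
  rot[11] = $A2220A0BB1B
Sorted (with $ < everything):
  sorted[0] = $A2220A0BB1B  (last char: 'B')
  sorted[1] = 0A0BB1B$A222  (last char: '2')
  sorted[2] = 0BB1B$A2220A  (last char: 'A')
  sorted[3] = 1B$A2220A0BB  (last char: 'B')
  sorted[4] = 20A0BB1B$A22  (last char: '2')
  sorted[5] = 220A0BB1B$A2  (last char: '2')
  sorted[6] = 2220A0BB1B$A  (last char: 'A')
  sorted[7] = A0BB1B$A2220  (last char: '0')
  sorted[8] = A2220A0BB1B$  (last char: '$')
  sorted[9] = B$A2220A0BB1  (last char: '1')
  sorted[10] = B1B$A2220A0B  (last char: 'B')
  sorted[11] = BB1B$A2220A0  (last char: '0')
Last column: B2AB22A0$1B0
Original string S is at sorted index 8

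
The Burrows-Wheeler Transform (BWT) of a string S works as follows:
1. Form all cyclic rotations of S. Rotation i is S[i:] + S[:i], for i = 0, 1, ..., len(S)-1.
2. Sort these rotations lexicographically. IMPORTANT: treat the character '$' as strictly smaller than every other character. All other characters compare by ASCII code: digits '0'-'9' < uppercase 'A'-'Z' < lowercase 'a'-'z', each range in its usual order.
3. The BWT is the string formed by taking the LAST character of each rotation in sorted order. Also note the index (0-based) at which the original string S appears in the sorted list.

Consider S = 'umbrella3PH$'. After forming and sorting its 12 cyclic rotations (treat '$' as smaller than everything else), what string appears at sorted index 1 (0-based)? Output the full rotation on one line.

All 12 rotations (rotation i = S[i:]+S[:i]):
  rot[0] = umbrella3PH$
  rot[1] = mbrella3PH$u
  rot[2] = brella3PH$um
  rot[3] = rella3PH$umb
  rot[4] = ella3PH$umbr
  rot[5] = lla3PH$umbre
  rot[6] = la3PH$umbrel
  rot[7] = a3PH$umbrell
  rot[8] = 3PH$umbrella
  rot[9] = PH$umbrella3
  rot[10] = H$umbrella3P
  rot[11] = $umbrella3PH
Sorted (with $ < everything):
  sorted[0] = $umbrella3PH
  sorted[1] = 3PH$umbrella
  sorted[2] = H$umbrella3P
  sorted[3] = PH$umbrella3
  sorted[4] = a3PH$umbrell
  sorted[5] = brella3PH$um
  sorted[6] = ella3PH$umbr
  sorted[7] = la3PH$umbrel
  sorted[8] = lla3PH$umbre
  sorted[9] = mbrella3PH$u
  sorted[10] = rella3PH$umb
  sorted[11] = umbrella3PH$
sorted[1] = 3PH$umbrella

Answer: 3PH$umbrella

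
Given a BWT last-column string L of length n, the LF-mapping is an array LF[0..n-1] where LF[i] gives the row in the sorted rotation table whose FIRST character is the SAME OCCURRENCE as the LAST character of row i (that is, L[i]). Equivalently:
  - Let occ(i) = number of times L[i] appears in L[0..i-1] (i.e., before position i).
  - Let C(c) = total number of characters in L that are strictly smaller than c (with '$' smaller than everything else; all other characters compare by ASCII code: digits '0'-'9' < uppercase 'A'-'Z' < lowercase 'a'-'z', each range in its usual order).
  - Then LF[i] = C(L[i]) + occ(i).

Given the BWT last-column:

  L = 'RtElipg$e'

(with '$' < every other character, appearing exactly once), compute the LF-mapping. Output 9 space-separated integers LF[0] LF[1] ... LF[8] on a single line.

Answer: 2 8 1 6 5 7 4 0 3

Derivation:
Char counts: '$':1, 'E':1, 'R':1, 'e':1, 'g':1, 'i':1, 'l':1, 'p':1, 't':1
C (first-col start): C('$')=0, C('E')=1, C('R')=2, C('e')=3, C('g')=4, C('i')=5, C('l')=6, C('p')=7, C('t')=8
L[0]='R': occ=0, LF[0]=C('R')+0=2+0=2
L[1]='t': occ=0, LF[1]=C('t')+0=8+0=8
L[2]='E': occ=0, LF[2]=C('E')+0=1+0=1
L[3]='l': occ=0, LF[3]=C('l')+0=6+0=6
L[4]='i': occ=0, LF[4]=C('i')+0=5+0=5
L[5]='p': occ=0, LF[5]=C('p')+0=7+0=7
L[6]='g': occ=0, LF[6]=C('g')+0=4+0=4
L[7]='$': occ=0, LF[7]=C('$')+0=0+0=0
L[8]='e': occ=0, LF[8]=C('e')+0=3+0=3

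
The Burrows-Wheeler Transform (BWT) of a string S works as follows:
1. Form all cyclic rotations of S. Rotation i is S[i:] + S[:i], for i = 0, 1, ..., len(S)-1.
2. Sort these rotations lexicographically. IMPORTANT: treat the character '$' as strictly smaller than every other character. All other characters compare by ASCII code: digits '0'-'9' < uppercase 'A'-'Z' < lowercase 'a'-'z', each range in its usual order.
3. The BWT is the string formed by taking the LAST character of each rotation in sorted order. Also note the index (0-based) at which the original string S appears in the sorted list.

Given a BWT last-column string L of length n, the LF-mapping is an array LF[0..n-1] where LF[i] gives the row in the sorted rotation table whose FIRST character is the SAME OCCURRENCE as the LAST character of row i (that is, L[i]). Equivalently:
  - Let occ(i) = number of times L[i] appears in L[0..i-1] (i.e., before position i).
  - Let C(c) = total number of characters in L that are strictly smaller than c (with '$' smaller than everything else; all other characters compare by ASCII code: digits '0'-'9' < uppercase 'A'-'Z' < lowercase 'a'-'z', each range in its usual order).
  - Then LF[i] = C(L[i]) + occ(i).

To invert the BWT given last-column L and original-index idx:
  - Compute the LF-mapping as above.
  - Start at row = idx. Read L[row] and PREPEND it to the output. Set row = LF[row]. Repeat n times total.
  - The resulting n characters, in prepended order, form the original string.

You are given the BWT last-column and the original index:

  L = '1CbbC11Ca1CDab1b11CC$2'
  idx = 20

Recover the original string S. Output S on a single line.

Answer: bCb11Cb11a2bDC1aCC1C1$

Derivation:
LF mapping: 1 9 18 19 10 2 3 11 16 4 12 15 17 20 5 21 6 7 13 14 0 8
Walk LF starting at row 20, prepending L[row]:
  step 1: row=20, L[20]='$', prepend. Next row=LF[20]=0
  step 2: row=0, L[0]='1', prepend. Next row=LF[0]=1
  step 3: row=1, L[1]='C', prepend. Next row=LF[1]=9
  step 4: row=9, L[9]='1', prepend. Next row=LF[9]=4
  step 5: row=4, L[4]='C', prepend. Next row=LF[4]=10
  step 6: row=10, L[10]='C', prepend. Next row=LF[10]=12
  step 7: row=12, L[12]='a', prepend. Next row=LF[12]=17
  step 8: row=17, L[17]='1', prepend. Next row=LF[17]=7
  step 9: row=7, L[7]='C', prepend. Next row=LF[7]=11
  step 10: row=11, L[11]='D', prepend. Next row=LF[11]=15
  step 11: row=15, L[15]='b', prepend. Next row=LF[15]=21
  step 12: row=21, L[21]='2', prepend. Next row=LF[21]=8
  step 13: row=8, L[8]='a', prepend. Next row=LF[8]=16
  step 14: row=16, L[16]='1', prepend. Next row=LF[16]=6
  step 15: row=6, L[6]='1', prepend. Next row=LF[6]=3
  step 16: row=3, L[3]='b', prepend. Next row=LF[3]=19
  step 17: row=19, L[19]='C', prepend. Next row=LF[19]=14
  step 18: row=14, L[14]='1', prepend. Next row=LF[14]=5
  step 19: row=5, L[5]='1', prepend. Next row=LF[5]=2
  step 20: row=2, L[2]='b', prepend. Next row=LF[2]=18
  step 21: row=18, L[18]='C', prepend. Next row=LF[18]=13
  step 22: row=13, L[13]='b', prepend. Next row=LF[13]=20
Reversed output: bCb11Cb11a2bDC1aCC1C1$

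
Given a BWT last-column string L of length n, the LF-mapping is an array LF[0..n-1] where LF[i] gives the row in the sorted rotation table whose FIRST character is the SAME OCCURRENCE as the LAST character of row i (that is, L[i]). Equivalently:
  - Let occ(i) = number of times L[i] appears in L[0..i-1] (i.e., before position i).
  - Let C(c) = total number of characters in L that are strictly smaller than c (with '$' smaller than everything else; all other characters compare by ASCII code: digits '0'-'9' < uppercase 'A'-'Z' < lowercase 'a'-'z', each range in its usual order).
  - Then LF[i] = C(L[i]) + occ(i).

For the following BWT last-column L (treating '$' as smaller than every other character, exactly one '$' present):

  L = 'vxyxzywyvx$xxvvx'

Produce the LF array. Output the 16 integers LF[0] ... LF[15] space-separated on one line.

Answer: 1 6 12 7 15 13 5 14 2 8 0 9 10 3 4 11

Derivation:
Char counts: '$':1, 'v':4, 'w':1, 'x':6, 'y':3, 'z':1
C (first-col start): C('$')=0, C('v')=1, C('w')=5, C('x')=6, C('y')=12, C('z')=15
L[0]='v': occ=0, LF[0]=C('v')+0=1+0=1
L[1]='x': occ=0, LF[1]=C('x')+0=6+0=6
L[2]='y': occ=0, LF[2]=C('y')+0=12+0=12
L[3]='x': occ=1, LF[3]=C('x')+1=6+1=7
L[4]='z': occ=0, LF[4]=C('z')+0=15+0=15
L[5]='y': occ=1, LF[5]=C('y')+1=12+1=13
L[6]='w': occ=0, LF[6]=C('w')+0=5+0=5
L[7]='y': occ=2, LF[7]=C('y')+2=12+2=14
L[8]='v': occ=1, LF[8]=C('v')+1=1+1=2
L[9]='x': occ=2, LF[9]=C('x')+2=6+2=8
L[10]='$': occ=0, LF[10]=C('$')+0=0+0=0
L[11]='x': occ=3, LF[11]=C('x')+3=6+3=9
L[12]='x': occ=4, LF[12]=C('x')+4=6+4=10
L[13]='v': occ=2, LF[13]=C('v')+2=1+2=3
L[14]='v': occ=3, LF[14]=C('v')+3=1+3=4
L[15]='x': occ=5, LF[15]=C('x')+5=6+5=11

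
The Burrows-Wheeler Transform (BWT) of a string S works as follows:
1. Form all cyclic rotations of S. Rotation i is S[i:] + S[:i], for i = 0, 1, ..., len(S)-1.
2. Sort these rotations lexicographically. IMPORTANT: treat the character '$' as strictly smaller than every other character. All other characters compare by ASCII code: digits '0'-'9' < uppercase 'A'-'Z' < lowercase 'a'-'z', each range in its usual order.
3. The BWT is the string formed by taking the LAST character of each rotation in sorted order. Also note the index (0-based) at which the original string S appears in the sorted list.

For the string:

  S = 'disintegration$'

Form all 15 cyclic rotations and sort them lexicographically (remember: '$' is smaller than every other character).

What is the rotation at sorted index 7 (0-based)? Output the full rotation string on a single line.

Answer: isintegration$d

Derivation:
All 15 rotations (rotation i = S[i:]+S[:i]):
  rot[0] = disintegration$
  rot[1] = isintegration$d
  rot[2] = sintegration$di
  rot[3] = integration$dis
  rot[4] = ntegration$disi
  rot[5] = tegration$disin
  rot[6] = egration$disint
  rot[7] = gration$disinte
  rot[8] = ration$disinteg
  rot[9] = ation$disintegr
  rot[10] = tion$disintegra
  rot[11] = ion$disintegrat
  rot[12] = on$disintegrati
  rot[13] = n$disintegratio
  rot[14] = $disintegration
Sorted (with $ < everything):
  sorted[0] = $disintegration
  sorted[1] = ation$disintegr
  sorted[2] = disintegration$
  sorted[3] = egration$disint
  sorted[4] = gration$disinte
  sorted[5] = integration$dis
  sorted[6] = ion$disintegrat
  sorted[7] = isintegration$d
  sorted[8] = n$disintegratio
  sorted[9] = ntegration$disi
  sorted[10] = on$disintegrati
  sorted[11] = ration$disinteg
  sorted[12] = sintegration$di
  sorted[13] = tegration$disin
  sorted[14] = tion$disintegra
sorted[7] = isintegration$d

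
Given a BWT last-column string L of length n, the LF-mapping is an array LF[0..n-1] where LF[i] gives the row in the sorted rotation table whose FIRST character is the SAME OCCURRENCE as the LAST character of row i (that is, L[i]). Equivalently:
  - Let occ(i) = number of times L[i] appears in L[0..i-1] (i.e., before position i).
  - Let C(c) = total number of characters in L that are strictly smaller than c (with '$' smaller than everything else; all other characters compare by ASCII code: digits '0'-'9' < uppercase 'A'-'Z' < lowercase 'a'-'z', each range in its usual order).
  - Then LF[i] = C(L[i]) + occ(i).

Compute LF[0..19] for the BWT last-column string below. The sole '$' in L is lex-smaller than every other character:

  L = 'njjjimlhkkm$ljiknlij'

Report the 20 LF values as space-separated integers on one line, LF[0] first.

Answer: 18 5 6 7 2 16 13 1 10 11 17 0 14 8 3 12 19 15 4 9

Derivation:
Char counts: '$':1, 'h':1, 'i':3, 'j':5, 'k':3, 'l':3, 'm':2, 'n':2
C (first-col start): C('$')=0, C('h')=1, C('i')=2, C('j')=5, C('k')=10, C('l')=13, C('m')=16, C('n')=18
L[0]='n': occ=0, LF[0]=C('n')+0=18+0=18
L[1]='j': occ=0, LF[1]=C('j')+0=5+0=5
L[2]='j': occ=1, LF[2]=C('j')+1=5+1=6
L[3]='j': occ=2, LF[3]=C('j')+2=5+2=7
L[4]='i': occ=0, LF[4]=C('i')+0=2+0=2
L[5]='m': occ=0, LF[5]=C('m')+0=16+0=16
L[6]='l': occ=0, LF[6]=C('l')+0=13+0=13
L[7]='h': occ=0, LF[7]=C('h')+0=1+0=1
L[8]='k': occ=0, LF[8]=C('k')+0=10+0=10
L[9]='k': occ=1, LF[9]=C('k')+1=10+1=11
L[10]='m': occ=1, LF[10]=C('m')+1=16+1=17
L[11]='$': occ=0, LF[11]=C('$')+0=0+0=0
L[12]='l': occ=1, LF[12]=C('l')+1=13+1=14
L[13]='j': occ=3, LF[13]=C('j')+3=5+3=8
L[14]='i': occ=1, LF[14]=C('i')+1=2+1=3
L[15]='k': occ=2, LF[15]=C('k')+2=10+2=12
L[16]='n': occ=1, LF[16]=C('n')+1=18+1=19
L[17]='l': occ=2, LF[17]=C('l')+2=13+2=15
L[18]='i': occ=2, LF[18]=C('i')+2=2+2=4
L[19]='j': occ=4, LF[19]=C('j')+4=5+4=9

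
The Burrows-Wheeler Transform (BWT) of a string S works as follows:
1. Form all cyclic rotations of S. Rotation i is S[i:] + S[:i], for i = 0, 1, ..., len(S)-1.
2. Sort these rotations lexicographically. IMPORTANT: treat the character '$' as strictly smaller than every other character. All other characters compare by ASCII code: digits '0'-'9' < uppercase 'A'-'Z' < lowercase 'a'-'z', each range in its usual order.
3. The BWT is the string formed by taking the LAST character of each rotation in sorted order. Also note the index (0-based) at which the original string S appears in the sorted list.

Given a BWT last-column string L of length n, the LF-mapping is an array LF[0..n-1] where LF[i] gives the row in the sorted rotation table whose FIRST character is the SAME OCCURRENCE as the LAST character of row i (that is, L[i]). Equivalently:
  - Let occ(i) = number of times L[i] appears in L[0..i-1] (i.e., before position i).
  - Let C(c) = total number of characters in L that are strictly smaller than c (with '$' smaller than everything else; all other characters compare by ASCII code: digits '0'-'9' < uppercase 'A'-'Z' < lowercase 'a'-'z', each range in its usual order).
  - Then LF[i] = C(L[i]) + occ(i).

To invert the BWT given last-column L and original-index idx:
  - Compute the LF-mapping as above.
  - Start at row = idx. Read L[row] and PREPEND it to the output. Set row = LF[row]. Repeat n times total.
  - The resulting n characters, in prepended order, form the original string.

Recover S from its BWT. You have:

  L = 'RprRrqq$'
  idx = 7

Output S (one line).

Answer: rqqrRpR$

Derivation:
LF mapping: 1 3 6 2 7 4 5 0
Walk LF starting at row 7, prepending L[row]:
  step 1: row=7, L[7]='$', prepend. Next row=LF[7]=0
  step 2: row=0, L[0]='R', prepend. Next row=LF[0]=1
  step 3: row=1, L[1]='p', prepend. Next row=LF[1]=3
  step 4: row=3, L[3]='R', prepend. Next row=LF[3]=2
  step 5: row=2, L[2]='r', prepend. Next row=LF[2]=6
  step 6: row=6, L[6]='q', prepend. Next row=LF[6]=5
  step 7: row=5, L[5]='q', prepend. Next row=LF[5]=4
  step 8: row=4, L[4]='r', prepend. Next row=LF[4]=7
Reversed output: rqqrRpR$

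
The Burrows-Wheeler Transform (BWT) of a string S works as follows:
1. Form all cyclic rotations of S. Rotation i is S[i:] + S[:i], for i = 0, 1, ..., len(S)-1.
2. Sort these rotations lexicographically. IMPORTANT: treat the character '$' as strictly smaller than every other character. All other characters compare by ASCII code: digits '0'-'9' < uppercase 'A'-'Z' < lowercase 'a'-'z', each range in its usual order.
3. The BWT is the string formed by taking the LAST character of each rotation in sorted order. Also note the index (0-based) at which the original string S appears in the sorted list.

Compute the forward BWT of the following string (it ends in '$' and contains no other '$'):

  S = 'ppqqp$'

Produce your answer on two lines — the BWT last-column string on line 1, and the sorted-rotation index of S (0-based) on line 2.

Answer: pq$pqp
2

Derivation:
All 6 rotations (rotation i = S[i:]+S[:i]):
  rot[0] = ppqqp$
  rot[1] = pqqp$p
  rot[2] = qqp$pp
  rot[3] = qp$ppq
  rot[4] = p$ppqq
  rot[5] = $ppqqp
Sorted (with $ < everything):
  sorted[0] = $ppqqp  (last char: 'p')
  sorted[1] = p$ppqq  (last char: 'q')
  sorted[2] = ppqqp$  (last char: '$')
  sorted[3] = pqqp$p  (last char: 'p')
  sorted[4] = qp$ppq  (last char: 'q')
  sorted[5] = qqp$pp  (last char: 'p')
Last column: pq$pqp
Original string S is at sorted index 2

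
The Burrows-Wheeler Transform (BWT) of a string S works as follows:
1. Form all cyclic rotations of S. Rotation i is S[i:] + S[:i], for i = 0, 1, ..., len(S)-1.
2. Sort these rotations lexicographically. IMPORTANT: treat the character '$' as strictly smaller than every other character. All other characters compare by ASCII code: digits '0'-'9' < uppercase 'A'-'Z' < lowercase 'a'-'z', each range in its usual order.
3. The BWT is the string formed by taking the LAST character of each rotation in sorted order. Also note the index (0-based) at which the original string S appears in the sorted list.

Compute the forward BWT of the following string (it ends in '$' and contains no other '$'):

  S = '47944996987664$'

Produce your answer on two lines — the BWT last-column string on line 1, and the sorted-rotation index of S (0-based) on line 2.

All 15 rotations (rotation i = S[i:]+S[:i]):
  rot[0] = 47944996987664$
  rot[1] = 7944996987664$4
  rot[2] = 944996987664$47
  rot[3] = 44996987664$479
  rot[4] = 4996987664$4794
  rot[5] = 996987664$47944
  rot[6] = 96987664$479449
  rot[7] = 6987664$4794499
  rot[8] = 987664$47944996
  rot[9] = 87664$479449969
  rot[10] = 7664$4794499698
  rot[11] = 664$47944996987
  rot[12] = 64$479449969876
  rot[13] = 4$4794499698766
  rot[14] = $47944996987664
Sorted (with $ < everything):
  sorted[0] = $47944996987664  (last char: '4')
  sorted[1] = 4$4794499698766  (last char: '6')
  sorted[2] = 44996987664$479  (last char: '9')
  sorted[3] = 47944996987664$  (last char: '$')
  sorted[4] = 4996987664$4794  (last char: '4')
  sorted[5] = 64$479449969876  (last char: '6')
  sorted[6] = 664$47944996987  (last char: '7')
  sorted[7] = 6987664$4794499  (last char: '9')
  sorted[8] = 7664$4794499698  (last char: '8')
  sorted[9] = 7944996987664$4  (last char: '4')
  sorted[10] = 87664$479449969  (last char: '9')
  sorted[11] = 944996987664$47  (last char: '7')
  sorted[12] = 96987664$479449  (last char: '9')
  sorted[13] = 987664$47944996  (last char: '6')
  sorted[14] = 996987664$47944  (last char: '4')
Last column: 469$46798497964
Original string S is at sorted index 3

Answer: 469$46798497964
3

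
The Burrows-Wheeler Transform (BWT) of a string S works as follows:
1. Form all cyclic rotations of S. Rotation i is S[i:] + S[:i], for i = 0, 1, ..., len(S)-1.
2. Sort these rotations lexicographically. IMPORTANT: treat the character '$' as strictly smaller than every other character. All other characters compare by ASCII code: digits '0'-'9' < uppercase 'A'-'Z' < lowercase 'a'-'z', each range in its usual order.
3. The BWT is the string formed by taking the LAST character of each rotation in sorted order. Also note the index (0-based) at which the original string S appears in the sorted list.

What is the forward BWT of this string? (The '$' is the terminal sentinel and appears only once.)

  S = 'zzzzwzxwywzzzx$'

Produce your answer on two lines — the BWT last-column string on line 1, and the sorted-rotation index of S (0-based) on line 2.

Answer: xxzyzzwzzwzzzw$
14

Derivation:
All 15 rotations (rotation i = S[i:]+S[:i]):
  rot[0] = zzzzwzxwywzzzx$
  rot[1] = zzzwzxwywzzzx$z
  rot[2] = zzwzxwywzzzx$zz
  rot[3] = zwzxwywzzzx$zzz
  rot[4] = wzxwywzzzx$zzzz
  rot[5] = zxwywzzzx$zzzzw
  rot[6] = xwywzzzx$zzzzwz
  rot[7] = wywzzzx$zzzzwzx
  rot[8] = ywzzzx$zzzzwzxw
  rot[9] = wzzzx$zzzzwzxwy
  rot[10] = zzzx$zzzzwzxwyw
  rot[11] = zzx$zzzzwzxwywz
  rot[12] = zx$zzzzwzxwywzz
  rot[13] = x$zzzzwzxwywzzz
  rot[14] = $zzzzwzxwywzzzx
Sorted (with $ < everything):
  sorted[0] = $zzzzwzxwywzzzx  (last char: 'x')
  sorted[1] = wywzzzx$zzzzwzx  (last char: 'x')
  sorted[2] = wzxwywzzzx$zzzz  (last char: 'z')
  sorted[3] = wzzzx$zzzzwzxwy  (last char: 'y')
  sorted[4] = x$zzzzwzxwywzzz  (last char: 'z')
  sorted[5] = xwywzzzx$zzzzwz  (last char: 'z')
  sorted[6] = ywzzzx$zzzzwzxw  (last char: 'w')
  sorted[7] = zwzxwywzzzx$zzz  (last char: 'z')
  sorted[8] = zx$zzzzwzxwywzz  (last char: 'z')
  sorted[9] = zxwywzzzx$zzzzw  (last char: 'w')
  sorted[10] = zzwzxwywzzzx$zz  (last char: 'z')
  sorted[11] = zzx$zzzzwzxwywz  (last char: 'z')
  sorted[12] = zzzwzxwywzzzx$z  (last char: 'z')
  sorted[13] = zzzx$zzzzwzxwyw  (last char: 'w')
  sorted[14] = zzzzwzxwywzzzx$  (last char: '$')
Last column: xxzyzzwzzwzzzw$
Original string S is at sorted index 14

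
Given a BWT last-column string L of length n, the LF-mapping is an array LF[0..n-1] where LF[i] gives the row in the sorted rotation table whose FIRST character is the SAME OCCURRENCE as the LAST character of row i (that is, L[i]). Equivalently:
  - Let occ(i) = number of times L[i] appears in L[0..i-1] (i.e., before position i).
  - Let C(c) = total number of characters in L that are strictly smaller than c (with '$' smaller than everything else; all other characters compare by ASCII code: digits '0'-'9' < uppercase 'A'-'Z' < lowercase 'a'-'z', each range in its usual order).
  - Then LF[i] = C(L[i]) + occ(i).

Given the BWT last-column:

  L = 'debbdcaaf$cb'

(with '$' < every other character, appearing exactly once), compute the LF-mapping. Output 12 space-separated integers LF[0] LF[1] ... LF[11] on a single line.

Char counts: '$':1, 'a':2, 'b':3, 'c':2, 'd':2, 'e':1, 'f':1
C (first-col start): C('$')=0, C('a')=1, C('b')=3, C('c')=6, C('d')=8, C('e')=10, C('f')=11
L[0]='d': occ=0, LF[0]=C('d')+0=8+0=8
L[1]='e': occ=0, LF[1]=C('e')+0=10+0=10
L[2]='b': occ=0, LF[2]=C('b')+0=3+0=3
L[3]='b': occ=1, LF[3]=C('b')+1=3+1=4
L[4]='d': occ=1, LF[4]=C('d')+1=8+1=9
L[5]='c': occ=0, LF[5]=C('c')+0=6+0=6
L[6]='a': occ=0, LF[6]=C('a')+0=1+0=1
L[7]='a': occ=1, LF[7]=C('a')+1=1+1=2
L[8]='f': occ=0, LF[8]=C('f')+0=11+0=11
L[9]='$': occ=0, LF[9]=C('$')+0=0+0=0
L[10]='c': occ=1, LF[10]=C('c')+1=6+1=7
L[11]='b': occ=2, LF[11]=C('b')+2=3+2=5

Answer: 8 10 3 4 9 6 1 2 11 0 7 5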